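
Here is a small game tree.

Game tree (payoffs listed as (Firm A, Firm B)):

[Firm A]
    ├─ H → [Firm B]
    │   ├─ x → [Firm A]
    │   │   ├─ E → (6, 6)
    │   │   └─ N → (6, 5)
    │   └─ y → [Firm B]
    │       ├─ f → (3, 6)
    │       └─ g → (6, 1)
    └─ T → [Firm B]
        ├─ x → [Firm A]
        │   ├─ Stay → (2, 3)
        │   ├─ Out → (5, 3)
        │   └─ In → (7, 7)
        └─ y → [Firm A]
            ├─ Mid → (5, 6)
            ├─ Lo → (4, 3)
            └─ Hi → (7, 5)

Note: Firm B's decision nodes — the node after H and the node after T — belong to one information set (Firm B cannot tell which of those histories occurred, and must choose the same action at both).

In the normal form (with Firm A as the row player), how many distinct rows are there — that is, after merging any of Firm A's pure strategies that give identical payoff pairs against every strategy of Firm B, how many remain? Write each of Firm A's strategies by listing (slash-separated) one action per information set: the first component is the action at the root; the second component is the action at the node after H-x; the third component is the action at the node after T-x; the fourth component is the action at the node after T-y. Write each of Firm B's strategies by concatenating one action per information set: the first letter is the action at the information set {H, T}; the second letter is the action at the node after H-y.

Firm A has 36 pure strategies: H/E/Stay/Mid, H/E/Stay/Lo, H/E/Stay/Hi, H/E/Out/Mid, H/E/Out/Lo, H/E/Out/Hi, H/E/In/Mid, H/E/In/Lo, H/E/In/Hi, H/N/Stay/Mid, H/N/Stay/Lo, H/N/Stay/Hi, H/N/Out/Mid, H/N/Out/Lo, H/N/Out/Hi, H/N/In/Mid, H/N/In/Lo, H/N/In/Hi, T/E/Stay/Mid, T/E/Stay/Lo, T/E/Stay/Hi, T/E/Out/Mid, T/E/Out/Lo, T/E/Out/Hi, T/E/In/Mid, T/E/In/Lo, T/E/In/Hi, T/N/Stay/Mid, T/N/Stay/Lo, T/N/Stay/Hi, T/N/Out/Mid, T/N/Out/Lo, T/N/Out/Hi, T/N/In/Mid, T/N/In/Lo, T/N/In/Hi. Columns: xf, xg, yf, yg.
{H/E/Stay/Mid, H/E/Stay/Lo, H/E/Stay/Hi, H/E/Out/Mid, H/E/Out/Lo, H/E/Out/Hi, H/E/In/Mid, H/E/In/Lo, H/E/In/Hi} → row (6,6) (6,6) (3,6) (6,1)
{H/N/Stay/Mid, H/N/Stay/Lo, H/N/Stay/Hi, H/N/Out/Mid, H/N/Out/Lo, H/N/Out/Hi, H/N/In/Mid, H/N/In/Lo, H/N/In/Hi} → row (6,5) (6,5) (3,6) (6,1)
{T/E/Stay/Mid, T/N/Stay/Mid} → row (2,3) (2,3) (5,6) (5,6)
{T/E/Stay/Lo, T/N/Stay/Lo} → row (2,3) (2,3) (4,3) (4,3)
{T/E/Stay/Hi, T/N/Stay/Hi} → row (2,3) (2,3) (7,5) (7,5)
{T/E/Out/Mid, T/N/Out/Mid} → row (5,3) (5,3) (5,6) (5,6)
{T/E/Out/Lo, T/N/Out/Lo} → row (5,3) (5,3) (4,3) (4,3)
{T/E/Out/Hi, T/N/Out/Hi} → row (5,3) (5,3) (7,5) (7,5)
{T/E/In/Mid, T/N/In/Mid} → row (7,7) (7,7) (5,6) (5,6)
{T/E/In/Lo, T/N/In/Lo} → row (7,7) (7,7) (4,3) (4,3)
{T/E/In/Hi, T/N/In/Hi} → row (7,7) (7,7) (7,5) (7,5)
That's 11 distinct rows out of 36 strategies.

11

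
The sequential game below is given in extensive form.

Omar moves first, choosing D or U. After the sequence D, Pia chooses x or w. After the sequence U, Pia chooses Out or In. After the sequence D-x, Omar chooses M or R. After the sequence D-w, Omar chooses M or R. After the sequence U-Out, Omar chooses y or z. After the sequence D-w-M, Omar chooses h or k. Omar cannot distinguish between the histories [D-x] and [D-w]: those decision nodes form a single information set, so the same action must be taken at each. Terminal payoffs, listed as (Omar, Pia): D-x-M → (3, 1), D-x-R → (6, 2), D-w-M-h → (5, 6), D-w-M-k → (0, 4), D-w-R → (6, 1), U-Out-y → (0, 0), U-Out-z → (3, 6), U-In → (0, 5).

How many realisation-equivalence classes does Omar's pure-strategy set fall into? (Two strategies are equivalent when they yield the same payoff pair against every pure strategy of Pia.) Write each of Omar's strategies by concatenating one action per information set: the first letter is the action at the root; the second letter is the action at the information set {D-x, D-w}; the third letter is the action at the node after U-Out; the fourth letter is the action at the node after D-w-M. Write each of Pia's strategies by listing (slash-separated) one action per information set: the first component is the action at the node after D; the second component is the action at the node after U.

Omar has 16 pure strategies: DMyh, DMyk, DMzh, DMzk, DRyh, DRyk, DRzh, DRzk, UMyh, UMyk, UMzh, UMzk, URyh, URyk, URzh, URzk. Columns: x/Out, x/In, w/Out, w/In.
{DMyh, DMzh} → row (3,1) (3,1) (5,6) (5,6)
{DMyk, DMzk} → row (3,1) (3,1) (0,4) (0,4)
{DRyh, DRyk, DRzh, DRzk} → row (6,2) (6,2) (6,1) (6,1)
{UMyh, UMyk, URyh, URyk} → row (0,0) (0,5) (0,0) (0,5)
{UMzh, UMzk, URzh, URzk} → row (3,6) (0,5) (3,6) (0,5)
That's 5 distinct rows out of 16 strategies.

5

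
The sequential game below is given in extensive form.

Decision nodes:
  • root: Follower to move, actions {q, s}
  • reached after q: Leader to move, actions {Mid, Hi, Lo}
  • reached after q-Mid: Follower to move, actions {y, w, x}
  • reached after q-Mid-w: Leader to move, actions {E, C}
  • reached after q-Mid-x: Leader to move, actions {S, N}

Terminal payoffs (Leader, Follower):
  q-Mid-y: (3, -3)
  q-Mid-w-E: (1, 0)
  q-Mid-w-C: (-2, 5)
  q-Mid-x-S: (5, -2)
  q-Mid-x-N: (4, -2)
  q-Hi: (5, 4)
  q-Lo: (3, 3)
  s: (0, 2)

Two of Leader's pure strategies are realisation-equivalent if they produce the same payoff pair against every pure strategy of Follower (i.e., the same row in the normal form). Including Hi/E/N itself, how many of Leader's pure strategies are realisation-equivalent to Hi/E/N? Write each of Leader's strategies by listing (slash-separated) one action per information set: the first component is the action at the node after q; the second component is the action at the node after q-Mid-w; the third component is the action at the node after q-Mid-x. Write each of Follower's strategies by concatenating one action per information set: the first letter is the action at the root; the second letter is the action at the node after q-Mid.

Row for Hi/E/N (columns qy, qw, qx, sy, sw, sx): (5,4) (5,4) (5,4) (0,2) (0,2) (0,2).
Under Hi/E/N, Leader's choice at the node after q-Mid-w and at the node after q-Mid-x can never be reached regardless of what Follower does, so varying those choices leaves every outcome unchanged.
Holding the reachable choices fixed and varying the unreachable ones freely already gives 2 × 2 = 4 equivalent strategies.
No other strategy reproduces this row, so those 4 are the full class: Hi/E/S, Hi/E/N, Hi/C/S, Hi/C/N.

4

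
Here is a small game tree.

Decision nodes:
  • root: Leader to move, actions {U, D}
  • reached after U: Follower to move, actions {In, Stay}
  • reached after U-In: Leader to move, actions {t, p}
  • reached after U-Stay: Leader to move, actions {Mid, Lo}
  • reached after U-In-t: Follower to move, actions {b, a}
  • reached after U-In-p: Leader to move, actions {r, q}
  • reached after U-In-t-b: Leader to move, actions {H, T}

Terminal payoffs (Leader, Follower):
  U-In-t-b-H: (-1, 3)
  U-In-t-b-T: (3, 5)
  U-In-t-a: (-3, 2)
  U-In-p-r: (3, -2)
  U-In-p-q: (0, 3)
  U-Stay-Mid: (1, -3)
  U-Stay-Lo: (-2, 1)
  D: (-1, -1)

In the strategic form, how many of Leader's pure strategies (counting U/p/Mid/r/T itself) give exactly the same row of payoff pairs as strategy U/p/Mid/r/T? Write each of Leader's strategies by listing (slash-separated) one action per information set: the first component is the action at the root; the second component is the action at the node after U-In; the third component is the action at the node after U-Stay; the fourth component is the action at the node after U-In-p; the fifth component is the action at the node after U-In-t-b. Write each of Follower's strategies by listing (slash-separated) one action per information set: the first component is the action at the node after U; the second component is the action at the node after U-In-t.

Row for U/p/Mid/r/T (columns In/b, In/a, Stay/b, Stay/a): (3,-2) (3,-2) (1,-3) (1,-3).
Under U/p/Mid/r/T, Leader's choice at the node after U-In-t-b can never be reached regardless of what Follower does, so varying those choices leaves every outcome unchanged.
Holding the reachable choices fixed and varying the unreachable one freely already gives 2 equivalent strategies.
No other strategy reproduces this row, so those 2 are the full class: U/p/Mid/r/H, U/p/Mid/r/T.

2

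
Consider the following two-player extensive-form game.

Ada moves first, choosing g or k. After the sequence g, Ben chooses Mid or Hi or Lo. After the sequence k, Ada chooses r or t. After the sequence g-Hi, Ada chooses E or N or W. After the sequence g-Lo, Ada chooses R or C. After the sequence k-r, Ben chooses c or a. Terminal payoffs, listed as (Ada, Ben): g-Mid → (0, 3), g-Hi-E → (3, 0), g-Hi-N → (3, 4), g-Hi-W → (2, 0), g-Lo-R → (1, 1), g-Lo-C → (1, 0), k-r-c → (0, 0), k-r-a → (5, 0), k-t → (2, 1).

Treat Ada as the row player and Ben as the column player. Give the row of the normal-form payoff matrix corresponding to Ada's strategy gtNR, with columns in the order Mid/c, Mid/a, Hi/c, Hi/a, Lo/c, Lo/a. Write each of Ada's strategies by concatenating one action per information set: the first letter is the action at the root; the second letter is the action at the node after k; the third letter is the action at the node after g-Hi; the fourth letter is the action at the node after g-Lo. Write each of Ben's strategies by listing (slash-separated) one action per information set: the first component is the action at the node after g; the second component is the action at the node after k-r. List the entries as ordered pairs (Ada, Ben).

vs Mid/c: Ada plays g → Ben plays Mid at [g] → (0, 3)
vs Mid/a: Ada plays g → Ben plays Mid at [g] → (0, 3)
vs Hi/c: Ada plays g → Ben plays Hi at [g] → Ada plays N at [g-Hi] → (3, 4)
vs Hi/a: Ada plays g → Ben plays Hi at [g] → Ada plays N at [g-Hi] → (3, 4)
vs Lo/c: Ada plays g → Ben plays Lo at [g] → Ada plays R at [g-Lo] → (1, 1)
vs Lo/a: Ada plays g → Ben plays Lo at [g] → Ada plays R at [g-Lo] → (1, 1)

(0,3) (0,3) (3,4) (3,4) (1,1) (1,1)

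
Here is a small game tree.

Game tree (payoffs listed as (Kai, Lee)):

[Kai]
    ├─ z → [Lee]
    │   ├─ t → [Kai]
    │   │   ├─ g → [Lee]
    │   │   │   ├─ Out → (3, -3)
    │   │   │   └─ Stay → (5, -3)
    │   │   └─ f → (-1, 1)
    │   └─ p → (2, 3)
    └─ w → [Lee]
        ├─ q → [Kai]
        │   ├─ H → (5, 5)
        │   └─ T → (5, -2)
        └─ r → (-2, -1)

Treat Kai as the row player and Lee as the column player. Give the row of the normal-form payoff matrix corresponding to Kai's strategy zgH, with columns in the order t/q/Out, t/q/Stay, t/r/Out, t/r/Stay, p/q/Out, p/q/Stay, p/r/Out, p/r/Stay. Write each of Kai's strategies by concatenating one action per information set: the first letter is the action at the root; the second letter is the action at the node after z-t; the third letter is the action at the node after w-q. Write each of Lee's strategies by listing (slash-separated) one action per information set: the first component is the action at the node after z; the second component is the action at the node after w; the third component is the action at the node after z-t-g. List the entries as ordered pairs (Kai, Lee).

(3,-3) (5,-3) (3,-3) (5,-3) (2,3) (2,3) (2,3) (2,3)

vs t/q/Out: Kai plays z → Lee plays t at [z] → Kai plays g at [z-t] → Lee plays Out at [z-t-g] → (3, -3)
vs t/q/Stay: Kai plays z → Lee plays t at [z] → Kai plays g at [z-t] → Lee plays Stay at [z-t-g] → (5, -3)
vs t/r/Out: Kai plays z → Lee plays t at [z] → Kai plays g at [z-t] → Lee plays Out at [z-t-g] → (3, -3)
vs t/r/Stay: Kai plays z → Lee plays t at [z] → Kai plays g at [z-t] → Lee plays Stay at [z-t-g] → (5, -3)
vs p/q/Out: Kai plays z → Lee plays p at [z] → (2, 3)
vs p/q/Stay: Kai plays z → Lee plays p at [z] → (2, 3)
vs p/r/Out: Kai plays z → Lee plays p at [z] → (2, 3)
vs p/r/Stay: Kai plays z → Lee plays p at [z] → (2, 3)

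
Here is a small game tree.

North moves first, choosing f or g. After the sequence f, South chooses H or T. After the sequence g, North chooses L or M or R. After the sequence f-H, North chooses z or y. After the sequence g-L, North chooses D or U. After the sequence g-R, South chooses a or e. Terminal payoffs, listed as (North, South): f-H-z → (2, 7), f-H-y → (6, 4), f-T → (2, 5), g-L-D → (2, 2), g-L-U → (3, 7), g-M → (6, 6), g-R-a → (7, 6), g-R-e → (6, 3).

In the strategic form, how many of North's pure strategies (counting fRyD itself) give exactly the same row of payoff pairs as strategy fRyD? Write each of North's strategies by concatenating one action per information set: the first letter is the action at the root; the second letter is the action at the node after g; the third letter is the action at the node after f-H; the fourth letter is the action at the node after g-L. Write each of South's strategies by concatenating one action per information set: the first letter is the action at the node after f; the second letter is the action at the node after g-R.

6

Row for fRyD (columns Ha, He, Ta, Te): (6,4) (6,4) (2,5) (2,5).
Under fRyD, North's choice at the node after g and at the node after g-L can never be reached regardless of what South does, so varying those choices leaves every outcome unchanged.
Holding the reachable choices fixed and varying the unreachable ones freely already gives 3 × 2 = 6 equivalent strategies.
No other strategy reproduces this row, so those 6 are the full class: fLyD, fLyU, fMyD, fMyU, fRyD, fRyU.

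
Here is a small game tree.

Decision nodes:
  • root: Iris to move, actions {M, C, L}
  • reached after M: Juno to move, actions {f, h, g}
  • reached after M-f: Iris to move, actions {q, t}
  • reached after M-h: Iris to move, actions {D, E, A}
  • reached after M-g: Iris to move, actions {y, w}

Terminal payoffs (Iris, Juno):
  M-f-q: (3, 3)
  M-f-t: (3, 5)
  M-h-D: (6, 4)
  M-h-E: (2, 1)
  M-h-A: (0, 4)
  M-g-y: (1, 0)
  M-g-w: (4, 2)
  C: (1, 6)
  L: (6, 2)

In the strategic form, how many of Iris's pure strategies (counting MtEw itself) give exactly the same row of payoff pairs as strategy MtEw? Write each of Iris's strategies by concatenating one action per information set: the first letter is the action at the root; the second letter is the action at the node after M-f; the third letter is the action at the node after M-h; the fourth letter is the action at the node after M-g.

1

Row for MtEw (columns f, h, g): (3,5) (2,1) (4,2).
Every one of Iris's information sets is on the play path for some reply by Juno when Iris follows MtEw.
Changing the action at any of them therefore changes at least one column, so only MtEw itself gives this row.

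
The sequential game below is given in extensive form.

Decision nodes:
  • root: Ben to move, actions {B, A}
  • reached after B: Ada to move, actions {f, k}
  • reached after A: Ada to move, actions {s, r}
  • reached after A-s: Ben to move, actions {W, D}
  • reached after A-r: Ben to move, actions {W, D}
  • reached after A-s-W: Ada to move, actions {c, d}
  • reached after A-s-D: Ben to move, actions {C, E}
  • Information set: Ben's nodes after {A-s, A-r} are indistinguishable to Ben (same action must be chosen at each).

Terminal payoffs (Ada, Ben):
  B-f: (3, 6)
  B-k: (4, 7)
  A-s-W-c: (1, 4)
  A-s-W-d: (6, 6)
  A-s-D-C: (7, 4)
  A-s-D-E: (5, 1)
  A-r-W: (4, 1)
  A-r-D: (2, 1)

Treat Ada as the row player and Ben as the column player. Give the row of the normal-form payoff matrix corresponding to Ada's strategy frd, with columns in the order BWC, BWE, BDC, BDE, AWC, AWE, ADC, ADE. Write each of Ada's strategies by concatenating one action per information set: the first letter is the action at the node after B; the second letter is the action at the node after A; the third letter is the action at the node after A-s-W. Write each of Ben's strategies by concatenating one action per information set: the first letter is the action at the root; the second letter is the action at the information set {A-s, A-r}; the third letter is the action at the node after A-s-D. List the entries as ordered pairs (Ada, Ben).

vs BWC: Ben plays B → Ada plays f at [B] → (3, 6)
vs BWE: Ben plays B → Ada plays f at [B] → (3, 6)
vs BDC: Ben plays B → Ada plays f at [B] → (3, 6)
vs BDE: Ben plays B → Ada plays f at [B] → (3, 6)
vs AWC: Ben plays A → Ada plays r at [A] → Ben plays W at [A-r] → (4, 1)
vs AWE: Ben plays A → Ada plays r at [A] → Ben plays W at [A-r] → (4, 1)
vs ADC: Ben plays A → Ada plays r at [A] → Ben plays D at [A-r] → (2, 1)
vs ADE: Ben plays A → Ada plays r at [A] → Ben plays D at [A-r] → (2, 1)

(3,6) (3,6) (3,6) (3,6) (4,1) (4,1) (2,1) (2,1)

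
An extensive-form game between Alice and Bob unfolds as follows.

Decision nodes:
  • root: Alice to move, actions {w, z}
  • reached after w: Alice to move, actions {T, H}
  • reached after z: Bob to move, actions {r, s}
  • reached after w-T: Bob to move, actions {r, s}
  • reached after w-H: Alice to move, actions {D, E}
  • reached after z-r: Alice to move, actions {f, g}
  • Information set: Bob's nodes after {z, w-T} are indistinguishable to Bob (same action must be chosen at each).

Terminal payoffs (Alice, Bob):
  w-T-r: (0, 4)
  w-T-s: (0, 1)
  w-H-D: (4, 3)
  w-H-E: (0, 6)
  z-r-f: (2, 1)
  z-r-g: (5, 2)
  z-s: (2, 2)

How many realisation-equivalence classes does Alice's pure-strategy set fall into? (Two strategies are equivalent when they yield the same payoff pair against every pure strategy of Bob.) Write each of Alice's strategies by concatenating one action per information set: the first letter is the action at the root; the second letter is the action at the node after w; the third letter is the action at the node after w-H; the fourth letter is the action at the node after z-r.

5

Alice has 16 pure strategies: wTDf, wTDg, wTEf, wTEg, wHDf, wHDg, wHEf, wHEg, zTDf, zTDg, zTEf, zTEg, zHDf, zHDg, zHEf, zHEg. Columns: r, s.
{wTDf, wTDg, wTEf, wTEg} → row (0,4) (0,1)
{wHDf, wHDg} → row (4,3) (4,3)
{wHEf, wHEg} → row (0,6) (0,6)
{zTDf, zTEf, zHDf, zHEf} → row (2,1) (2,2)
{zTDg, zTEg, zHDg, zHEg} → row (5,2) (2,2)
That's 5 distinct rows out of 16 strategies.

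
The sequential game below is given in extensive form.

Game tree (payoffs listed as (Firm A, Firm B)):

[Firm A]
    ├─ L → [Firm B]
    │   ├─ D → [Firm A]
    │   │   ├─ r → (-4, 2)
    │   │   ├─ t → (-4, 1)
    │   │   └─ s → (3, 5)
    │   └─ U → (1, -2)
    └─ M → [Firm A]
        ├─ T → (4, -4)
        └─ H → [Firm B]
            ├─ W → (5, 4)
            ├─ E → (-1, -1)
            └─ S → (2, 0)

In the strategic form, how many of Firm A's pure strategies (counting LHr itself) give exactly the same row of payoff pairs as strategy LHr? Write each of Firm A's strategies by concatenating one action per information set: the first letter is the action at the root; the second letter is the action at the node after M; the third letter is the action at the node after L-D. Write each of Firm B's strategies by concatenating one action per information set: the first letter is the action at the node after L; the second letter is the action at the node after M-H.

2

Row for LHr (columns DW, DE, DS, UW, UE, US): (-4,2) (-4,2) (-4,2) (1,-2) (1,-2) (1,-2).
Under LHr, Firm A's choice at the node after M can never be reached regardless of what Firm B does, so varying those choices leaves every outcome unchanged.
Holding the reachable choices fixed and varying the unreachable one freely already gives 2 equivalent strategies.
No other strategy reproduces this row, so those 2 are the full class: LTr, LHr.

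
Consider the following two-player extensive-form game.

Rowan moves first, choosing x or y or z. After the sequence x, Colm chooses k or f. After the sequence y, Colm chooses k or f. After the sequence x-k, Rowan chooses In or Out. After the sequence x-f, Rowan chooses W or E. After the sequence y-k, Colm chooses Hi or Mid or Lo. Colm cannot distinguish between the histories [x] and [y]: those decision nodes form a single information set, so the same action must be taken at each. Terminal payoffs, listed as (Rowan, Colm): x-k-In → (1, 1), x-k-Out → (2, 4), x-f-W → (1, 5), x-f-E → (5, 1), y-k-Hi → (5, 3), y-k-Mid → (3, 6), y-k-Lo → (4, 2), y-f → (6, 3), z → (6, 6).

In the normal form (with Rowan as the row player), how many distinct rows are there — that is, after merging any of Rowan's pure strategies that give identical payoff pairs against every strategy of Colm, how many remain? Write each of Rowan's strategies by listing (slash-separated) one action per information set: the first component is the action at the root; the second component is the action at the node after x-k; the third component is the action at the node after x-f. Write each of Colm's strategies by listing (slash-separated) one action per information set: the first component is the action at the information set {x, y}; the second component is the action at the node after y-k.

6

Rowan has 12 pure strategies: x/In/W, x/In/E, x/Out/W, x/Out/E, y/In/W, y/In/E, y/Out/W, y/Out/E, z/In/W, z/In/E, z/Out/W, z/Out/E. Columns: k/Hi, k/Mid, k/Lo, f/Hi, f/Mid, f/Lo.
{x/In/W} → row (1,1) (1,1) (1,1) (1,5) (1,5) (1,5)
{x/In/E} → row (1,1) (1,1) (1,1) (5,1) (5,1) (5,1)
{x/Out/W} → row (2,4) (2,4) (2,4) (1,5) (1,5) (1,5)
{x/Out/E} → row (2,4) (2,4) (2,4) (5,1) (5,1) (5,1)
{y/In/W, y/In/E, y/Out/W, y/Out/E} → row (5,3) (3,6) (4,2) (6,3) (6,3) (6,3)
{z/In/W, z/In/E, z/Out/W, z/Out/E} → row (6,6) (6,6) (6,6) (6,6) (6,6) (6,6)
That's 6 distinct rows out of 12 strategies.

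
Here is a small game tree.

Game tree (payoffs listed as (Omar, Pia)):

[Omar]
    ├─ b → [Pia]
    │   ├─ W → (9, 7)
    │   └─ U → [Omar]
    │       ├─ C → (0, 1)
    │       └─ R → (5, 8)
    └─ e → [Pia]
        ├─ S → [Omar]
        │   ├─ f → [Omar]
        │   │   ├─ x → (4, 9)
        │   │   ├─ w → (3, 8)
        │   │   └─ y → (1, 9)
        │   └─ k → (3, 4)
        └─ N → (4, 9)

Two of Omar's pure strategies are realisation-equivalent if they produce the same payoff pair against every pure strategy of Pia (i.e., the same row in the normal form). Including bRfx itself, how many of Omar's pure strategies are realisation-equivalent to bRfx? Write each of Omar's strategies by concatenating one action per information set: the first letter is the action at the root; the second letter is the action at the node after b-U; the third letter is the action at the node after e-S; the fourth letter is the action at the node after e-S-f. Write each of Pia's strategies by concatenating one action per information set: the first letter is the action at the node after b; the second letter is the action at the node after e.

6

Row for bRfx (columns WS, WN, US, UN): (9,7) (9,7) (5,8) (5,8).
Under bRfx, Omar's choice at the node after e-S and at the node after e-S-f can never be reached regardless of what Pia does, so varying those choices leaves every outcome unchanged.
Holding the reachable choices fixed and varying the unreachable ones freely already gives 2 × 3 = 6 equivalent strategies.
No other strategy reproduces this row, so those 6 are the full class: bRfx, bRfw, bRfy, bRkx, bRkw, bRky.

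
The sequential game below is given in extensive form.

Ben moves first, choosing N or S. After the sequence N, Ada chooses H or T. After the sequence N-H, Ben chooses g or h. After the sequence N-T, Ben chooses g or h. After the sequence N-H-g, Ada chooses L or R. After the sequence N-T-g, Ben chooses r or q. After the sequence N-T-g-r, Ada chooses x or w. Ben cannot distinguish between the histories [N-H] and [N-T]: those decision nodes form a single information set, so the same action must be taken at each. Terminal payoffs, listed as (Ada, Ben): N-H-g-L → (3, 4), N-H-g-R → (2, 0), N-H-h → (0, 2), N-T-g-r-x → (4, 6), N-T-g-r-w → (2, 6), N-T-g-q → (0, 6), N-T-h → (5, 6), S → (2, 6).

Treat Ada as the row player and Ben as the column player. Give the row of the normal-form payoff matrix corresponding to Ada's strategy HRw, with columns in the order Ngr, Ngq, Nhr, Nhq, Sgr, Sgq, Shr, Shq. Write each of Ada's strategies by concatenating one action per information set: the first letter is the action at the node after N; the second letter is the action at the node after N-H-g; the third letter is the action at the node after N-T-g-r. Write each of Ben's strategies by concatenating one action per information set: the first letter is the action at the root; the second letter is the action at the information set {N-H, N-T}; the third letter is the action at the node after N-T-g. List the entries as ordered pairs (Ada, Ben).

(2,0) (2,0) (0,2) (0,2) (2,6) (2,6) (2,6) (2,6)

vs Ngr: Ben plays N → Ada plays H at [N] → Ben plays g at [N-H] → Ada plays R at [N-H-g] → (2, 0)
vs Ngq: Ben plays N → Ada plays H at [N] → Ben plays g at [N-H] → Ada plays R at [N-H-g] → (2, 0)
vs Nhr: Ben plays N → Ada plays H at [N] → Ben plays h at [N-H] → (0, 2)
vs Nhq: Ben plays N → Ada plays H at [N] → Ben plays h at [N-H] → (0, 2)
vs Sgr: Ben plays S → (2, 6)
vs Sgq: Ben plays S → (2, 6)
vs Shr: Ben plays S → (2, 6)
vs Shq: Ben plays S → (2, 6)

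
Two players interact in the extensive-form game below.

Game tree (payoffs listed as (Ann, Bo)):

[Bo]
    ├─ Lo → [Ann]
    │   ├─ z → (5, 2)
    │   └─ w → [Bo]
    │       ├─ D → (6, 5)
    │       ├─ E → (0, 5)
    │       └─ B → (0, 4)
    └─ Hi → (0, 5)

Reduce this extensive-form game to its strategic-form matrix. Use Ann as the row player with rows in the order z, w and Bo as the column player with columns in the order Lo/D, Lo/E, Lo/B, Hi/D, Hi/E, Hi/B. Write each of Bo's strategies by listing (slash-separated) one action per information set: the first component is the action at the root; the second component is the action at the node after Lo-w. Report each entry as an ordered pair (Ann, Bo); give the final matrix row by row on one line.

Row z: Lo/D→(5,2), Lo/E→(5,2), Lo/B→(5,2), Hi/D→(0,5), Hi/E→(0,5), Hi/B→(0,5)
Row w: Lo/D→(6,5), Lo/E→(0,5), Lo/B→(0,4), Hi/D→(0,5), Hi/E→(0,5), Hi/B→(0,5)

z: (5,2) (5,2) (5,2) (0,5) (0,5) (0,5) | w: (6,5) (0,5) (0,4) (0,5) (0,5) (0,5)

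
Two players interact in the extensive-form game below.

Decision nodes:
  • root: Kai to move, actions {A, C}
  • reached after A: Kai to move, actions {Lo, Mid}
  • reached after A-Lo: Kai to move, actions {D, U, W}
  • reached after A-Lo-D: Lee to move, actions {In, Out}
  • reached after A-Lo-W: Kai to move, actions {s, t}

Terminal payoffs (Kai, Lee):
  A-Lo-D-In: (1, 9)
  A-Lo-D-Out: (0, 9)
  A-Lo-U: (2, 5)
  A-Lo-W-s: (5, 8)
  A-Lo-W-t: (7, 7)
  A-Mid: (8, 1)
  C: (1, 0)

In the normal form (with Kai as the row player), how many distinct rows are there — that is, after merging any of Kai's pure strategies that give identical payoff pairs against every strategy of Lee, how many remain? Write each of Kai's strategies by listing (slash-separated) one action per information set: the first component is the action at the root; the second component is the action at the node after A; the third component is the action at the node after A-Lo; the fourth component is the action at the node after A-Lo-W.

6

Kai has 24 pure strategies: A/Lo/D/s, A/Lo/D/t, A/Lo/U/s, A/Lo/U/t, A/Lo/W/s, A/Lo/W/t, A/Mid/D/s, A/Mid/D/t, A/Mid/U/s, A/Mid/U/t, A/Mid/W/s, A/Mid/W/t, C/Lo/D/s, C/Lo/D/t, C/Lo/U/s, C/Lo/U/t, C/Lo/W/s, C/Lo/W/t, C/Mid/D/s, C/Mid/D/t, C/Mid/U/s, C/Mid/U/t, C/Mid/W/s, C/Mid/W/t. Columns: In, Out.
{A/Lo/D/s, A/Lo/D/t} → row (1,9) (0,9)
{A/Lo/U/s, A/Lo/U/t} → row (2,5) (2,5)
{A/Lo/W/s} → row (5,8) (5,8)
{A/Lo/W/t} → row (7,7) (7,7)
{A/Mid/D/s, A/Mid/D/t, A/Mid/U/s, A/Mid/U/t, A/Mid/W/s, A/Mid/W/t} → row (8,1) (8,1)
{C/Lo/D/s, C/Lo/D/t, C/Lo/U/s, C/Lo/U/t, C/Lo/W/s, C/Lo/W/t, C/Mid/D/s, C/Mid/D/t, C/Mid/U/s, C/Mid/U/t, C/Mid/W/s, C/Mid/W/t} → row (1,0) (1,0)
That's 6 distinct rows out of 24 strategies.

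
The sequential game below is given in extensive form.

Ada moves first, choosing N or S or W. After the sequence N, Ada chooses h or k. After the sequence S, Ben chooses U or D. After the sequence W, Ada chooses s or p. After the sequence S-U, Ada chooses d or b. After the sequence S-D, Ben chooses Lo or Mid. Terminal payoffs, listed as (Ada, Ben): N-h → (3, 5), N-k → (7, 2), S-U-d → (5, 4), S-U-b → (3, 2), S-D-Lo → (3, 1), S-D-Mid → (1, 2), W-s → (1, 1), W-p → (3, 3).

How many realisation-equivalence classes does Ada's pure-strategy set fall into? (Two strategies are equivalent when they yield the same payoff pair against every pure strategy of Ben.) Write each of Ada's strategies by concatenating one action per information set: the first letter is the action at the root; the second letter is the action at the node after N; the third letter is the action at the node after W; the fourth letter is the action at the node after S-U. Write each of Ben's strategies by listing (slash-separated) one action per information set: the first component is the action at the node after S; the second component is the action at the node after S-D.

6

Ada has 24 pure strategies: Nhsd, Nhsb, Nhpd, Nhpb, Nksd, Nksb, Nkpd, Nkpb, Shsd, Shsb, Shpd, Shpb, Sksd, Sksb, Skpd, Skpb, Whsd, Whsb, Whpd, Whpb, Wksd, Wksb, Wkpd, Wkpb. Columns: U/Lo, U/Mid, D/Lo, D/Mid.
{Nhsd, Nhsb, Nhpd, Nhpb} → row (3,5) (3,5) (3,5) (3,5)
{Nksd, Nksb, Nkpd, Nkpb} → row (7,2) (7,2) (7,2) (7,2)
{Shsd, Shpd, Sksd, Skpd} → row (5,4) (5,4) (3,1) (1,2)
{Shsb, Shpb, Sksb, Skpb} → row (3,2) (3,2) (3,1) (1,2)
{Whsd, Whsb, Wksd, Wksb} → row (1,1) (1,1) (1,1) (1,1)
{Whpd, Whpb, Wkpd, Wkpb} → row (3,3) (3,3) (3,3) (3,3)
That's 6 distinct rows out of 24 strategies.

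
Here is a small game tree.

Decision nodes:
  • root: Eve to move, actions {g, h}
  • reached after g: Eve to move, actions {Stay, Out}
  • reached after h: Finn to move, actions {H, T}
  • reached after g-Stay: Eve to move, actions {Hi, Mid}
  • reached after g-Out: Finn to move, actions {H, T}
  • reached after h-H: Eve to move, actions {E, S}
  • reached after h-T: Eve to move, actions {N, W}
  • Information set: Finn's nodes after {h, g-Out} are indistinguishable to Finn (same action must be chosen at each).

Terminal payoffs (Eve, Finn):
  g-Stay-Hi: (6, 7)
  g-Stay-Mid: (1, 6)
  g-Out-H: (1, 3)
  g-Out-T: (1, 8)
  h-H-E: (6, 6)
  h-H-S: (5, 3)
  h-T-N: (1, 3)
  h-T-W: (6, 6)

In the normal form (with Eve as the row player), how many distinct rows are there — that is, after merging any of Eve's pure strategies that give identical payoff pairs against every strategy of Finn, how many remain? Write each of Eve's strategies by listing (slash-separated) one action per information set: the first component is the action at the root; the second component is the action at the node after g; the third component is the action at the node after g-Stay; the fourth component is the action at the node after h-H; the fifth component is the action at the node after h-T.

Eve has 32 pure strategies: g/Stay/Hi/E/N, g/Stay/Hi/E/W, g/Stay/Hi/S/N, g/Stay/Hi/S/W, g/Stay/Mid/E/N, g/Stay/Mid/E/W, g/Stay/Mid/S/N, g/Stay/Mid/S/W, g/Out/Hi/E/N, g/Out/Hi/E/W, g/Out/Hi/S/N, g/Out/Hi/S/W, g/Out/Mid/E/N, g/Out/Mid/E/W, g/Out/Mid/S/N, g/Out/Mid/S/W, h/Stay/Hi/E/N, h/Stay/Hi/E/W, h/Stay/Hi/S/N, h/Stay/Hi/S/W, h/Stay/Mid/E/N, h/Stay/Mid/E/W, h/Stay/Mid/S/N, h/Stay/Mid/S/W, h/Out/Hi/E/N, h/Out/Hi/E/W, h/Out/Hi/S/N, h/Out/Hi/S/W, h/Out/Mid/E/N, h/Out/Mid/E/W, h/Out/Mid/S/N, h/Out/Mid/S/W. Columns: H, T.
{g/Stay/Hi/E/N, g/Stay/Hi/E/W, g/Stay/Hi/S/N, g/Stay/Hi/S/W} → row (6,7) (6,7)
{g/Stay/Mid/E/N, g/Stay/Mid/E/W, g/Stay/Mid/S/N, g/Stay/Mid/S/W} → row (1,6) (1,6)
{g/Out/Hi/E/N, g/Out/Hi/E/W, g/Out/Hi/S/N, g/Out/Hi/S/W, g/Out/Mid/E/N, g/Out/Mid/E/W, g/Out/Mid/S/N, g/Out/Mid/S/W} → row (1,3) (1,8)
{h/Stay/Hi/E/N, h/Stay/Mid/E/N, h/Out/Hi/E/N, h/Out/Mid/E/N} → row (6,6) (1,3)
{h/Stay/Hi/E/W, h/Stay/Mid/E/W, h/Out/Hi/E/W, h/Out/Mid/E/W} → row (6,6) (6,6)
{h/Stay/Hi/S/N, h/Stay/Mid/S/N, h/Out/Hi/S/N, h/Out/Mid/S/N} → row (5,3) (1,3)
{h/Stay/Hi/S/W, h/Stay/Mid/S/W, h/Out/Hi/S/W, h/Out/Mid/S/W} → row (5,3) (6,6)
That's 7 distinct rows out of 32 strategies.

7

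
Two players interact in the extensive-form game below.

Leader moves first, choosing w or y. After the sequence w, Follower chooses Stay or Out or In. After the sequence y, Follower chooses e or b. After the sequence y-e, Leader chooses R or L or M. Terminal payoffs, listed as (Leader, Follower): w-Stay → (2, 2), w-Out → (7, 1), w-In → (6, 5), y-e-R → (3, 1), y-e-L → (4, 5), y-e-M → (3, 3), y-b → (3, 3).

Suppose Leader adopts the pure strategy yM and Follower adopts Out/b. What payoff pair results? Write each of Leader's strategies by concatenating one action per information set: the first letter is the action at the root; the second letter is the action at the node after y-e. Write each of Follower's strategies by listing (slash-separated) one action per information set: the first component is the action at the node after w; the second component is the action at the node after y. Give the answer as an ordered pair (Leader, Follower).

Trace the play path from the root:
  Leader plays y
  Follower plays b at [y]
→ terminal payoff (3, 3).
(Leader's choice at the node after y-e is never reached on this path, so it doesn't affect the outcome.)

(3, 3)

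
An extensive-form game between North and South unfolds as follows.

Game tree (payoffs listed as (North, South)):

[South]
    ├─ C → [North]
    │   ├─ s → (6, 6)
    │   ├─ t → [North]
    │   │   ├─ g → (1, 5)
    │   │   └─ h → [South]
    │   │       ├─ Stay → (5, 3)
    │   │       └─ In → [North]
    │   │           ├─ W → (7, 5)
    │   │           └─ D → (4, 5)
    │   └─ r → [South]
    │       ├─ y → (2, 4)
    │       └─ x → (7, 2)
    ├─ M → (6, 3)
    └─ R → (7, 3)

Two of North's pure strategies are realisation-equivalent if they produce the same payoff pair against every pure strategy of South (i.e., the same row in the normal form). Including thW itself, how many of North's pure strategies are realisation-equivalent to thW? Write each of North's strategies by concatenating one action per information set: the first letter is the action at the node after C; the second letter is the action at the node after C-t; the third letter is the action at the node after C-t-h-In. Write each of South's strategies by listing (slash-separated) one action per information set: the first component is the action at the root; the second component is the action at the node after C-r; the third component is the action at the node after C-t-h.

Row for thW (columns C/y/Stay, C/y/In, C/x/Stay, C/x/In, M/y/Stay, M/y/In, M/x/Stay, M/x/In, R/y/Stay, R/y/In, R/x/Stay, R/x/In): (5,3) (7,5) (5,3) (7,5) (6,3) (6,3) (6,3) (6,3) (7,3) (7,3) (7,3) (7,3).
Every one of North's information sets is on the play path for some reply by South when North follows thW.
Changing the action at any of them therefore changes at least one column, so only thW itself gives this row.

1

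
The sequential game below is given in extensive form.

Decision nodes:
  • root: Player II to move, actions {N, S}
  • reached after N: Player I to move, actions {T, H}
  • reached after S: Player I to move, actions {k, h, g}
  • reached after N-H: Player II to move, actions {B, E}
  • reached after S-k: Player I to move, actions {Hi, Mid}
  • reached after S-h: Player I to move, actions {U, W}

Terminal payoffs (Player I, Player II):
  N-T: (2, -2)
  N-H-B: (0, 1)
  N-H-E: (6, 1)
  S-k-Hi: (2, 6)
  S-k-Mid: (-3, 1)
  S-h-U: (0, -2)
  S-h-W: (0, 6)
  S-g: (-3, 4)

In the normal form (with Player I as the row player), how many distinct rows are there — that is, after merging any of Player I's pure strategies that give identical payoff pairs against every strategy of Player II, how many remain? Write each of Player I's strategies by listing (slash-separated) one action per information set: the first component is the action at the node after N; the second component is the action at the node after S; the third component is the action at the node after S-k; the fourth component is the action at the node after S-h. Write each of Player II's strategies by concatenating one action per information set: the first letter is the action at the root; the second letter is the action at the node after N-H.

10

Player I has 24 pure strategies: T/k/Hi/U, T/k/Hi/W, T/k/Mid/U, T/k/Mid/W, T/h/Hi/U, T/h/Hi/W, T/h/Mid/U, T/h/Mid/W, T/g/Hi/U, T/g/Hi/W, T/g/Mid/U, T/g/Mid/W, H/k/Hi/U, H/k/Hi/W, H/k/Mid/U, H/k/Mid/W, H/h/Hi/U, H/h/Hi/W, H/h/Mid/U, H/h/Mid/W, H/g/Hi/U, H/g/Hi/W, H/g/Mid/U, H/g/Mid/W. Columns: NB, NE, SB, SE.
{T/k/Hi/U, T/k/Hi/W} → row (2,-2) (2,-2) (2,6) (2,6)
{T/k/Mid/U, T/k/Mid/W} → row (2,-2) (2,-2) (-3,1) (-3,1)
{T/h/Hi/U, T/h/Mid/U} → row (2,-2) (2,-2) (0,-2) (0,-2)
{T/h/Hi/W, T/h/Mid/W} → row (2,-2) (2,-2) (0,6) (0,6)
{T/g/Hi/U, T/g/Hi/W, T/g/Mid/U, T/g/Mid/W} → row (2,-2) (2,-2) (-3,4) (-3,4)
{H/k/Hi/U, H/k/Hi/W} → row (0,1) (6,1) (2,6) (2,6)
{H/k/Mid/U, H/k/Mid/W} → row (0,1) (6,1) (-3,1) (-3,1)
{H/h/Hi/U, H/h/Mid/U} → row (0,1) (6,1) (0,-2) (0,-2)
{H/h/Hi/W, H/h/Mid/W} → row (0,1) (6,1) (0,6) (0,6)
{H/g/Hi/U, H/g/Hi/W, H/g/Mid/U, H/g/Mid/W} → row (0,1) (6,1) (-3,4) (-3,4)
That's 10 distinct rows out of 24 strategies.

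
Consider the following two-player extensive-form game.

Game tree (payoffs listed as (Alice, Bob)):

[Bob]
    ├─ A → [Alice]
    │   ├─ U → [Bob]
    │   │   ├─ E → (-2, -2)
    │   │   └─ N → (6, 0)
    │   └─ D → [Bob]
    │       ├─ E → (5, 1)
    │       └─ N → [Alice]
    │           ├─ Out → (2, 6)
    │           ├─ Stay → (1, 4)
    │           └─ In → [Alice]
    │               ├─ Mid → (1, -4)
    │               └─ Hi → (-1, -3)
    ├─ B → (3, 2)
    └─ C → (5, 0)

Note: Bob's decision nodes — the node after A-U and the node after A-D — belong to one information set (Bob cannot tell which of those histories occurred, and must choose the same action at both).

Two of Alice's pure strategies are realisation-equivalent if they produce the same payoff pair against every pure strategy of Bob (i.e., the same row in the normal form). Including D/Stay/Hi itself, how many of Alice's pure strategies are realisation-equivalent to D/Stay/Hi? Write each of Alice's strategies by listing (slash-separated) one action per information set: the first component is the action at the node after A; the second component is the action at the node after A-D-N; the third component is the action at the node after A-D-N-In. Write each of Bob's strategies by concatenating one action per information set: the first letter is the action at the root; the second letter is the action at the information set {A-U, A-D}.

Row for D/Stay/Hi (columns AE, AN, BE, BN, CE, CN): (5,1) (1,4) (3,2) (3,2) (5,0) (5,0).
Under D/Stay/Hi, Alice's choice at the node after A-D-N-In can never be reached regardless of what Bob does, so varying those choices leaves every outcome unchanged.
Holding the reachable choices fixed and varying the unreachable one freely already gives 2 equivalent strategies.
No other strategy reproduces this row, so those 2 are the full class: D/Stay/Mid, D/Stay/Hi.

2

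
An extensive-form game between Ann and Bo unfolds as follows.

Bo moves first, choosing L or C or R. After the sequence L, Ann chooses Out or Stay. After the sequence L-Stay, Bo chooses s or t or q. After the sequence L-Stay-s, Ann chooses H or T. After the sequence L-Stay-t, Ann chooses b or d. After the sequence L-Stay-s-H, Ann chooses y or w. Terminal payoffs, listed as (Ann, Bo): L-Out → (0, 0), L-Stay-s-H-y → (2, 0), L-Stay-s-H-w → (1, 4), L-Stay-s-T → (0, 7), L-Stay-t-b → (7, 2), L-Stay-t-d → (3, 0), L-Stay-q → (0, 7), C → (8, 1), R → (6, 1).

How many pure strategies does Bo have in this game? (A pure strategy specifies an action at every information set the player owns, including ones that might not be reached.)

9

Bo owns the root with actions {L, C, R} — three choices.
Bo owns the node after L-Stay with actions {s, t, q} — three choices.
A pure strategy fixes one action at each information set independently, so the count is the product 3 × 3 = 9.
(For reference, Ann has 16 pure strategies, giving a 9×16 normal-form matrix.)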